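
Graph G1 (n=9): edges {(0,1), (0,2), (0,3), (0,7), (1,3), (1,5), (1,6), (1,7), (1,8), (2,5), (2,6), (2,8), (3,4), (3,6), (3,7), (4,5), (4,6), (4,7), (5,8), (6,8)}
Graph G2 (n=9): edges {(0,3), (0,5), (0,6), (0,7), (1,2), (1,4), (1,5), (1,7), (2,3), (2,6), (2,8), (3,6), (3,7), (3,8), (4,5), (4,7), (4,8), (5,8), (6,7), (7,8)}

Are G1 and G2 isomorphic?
Yes, isomorphic

The graphs are isomorphic.
One valid mapping φ: V(G1) → V(G2): 0→0, 1→7, 2→5, 3→3, 4→2, 5→1, 6→8, 7→6, 8→4

Verify φ preserves adjacency — for each edge of G1, its image is an edge of G2:
  (0,1) → (φ(0),φ(1)) = (0,7) ∈ E(G2) ✓
  (0,2) → (φ(0),φ(2)) = (0,5) ∈ E(G2) ✓
  (0,3) → (φ(0),φ(3)) = (0,3) ∈ E(G2) ✓
  (0,7) → (φ(0),φ(7)) = (0,6) ∈ E(G2) ✓
  (1,3) → (φ(1),φ(3)) = (3,7) ∈ E(G2) ✓
  (1,5) → (φ(1),φ(5)) = (1,7) ∈ E(G2) ✓
  (1,6) → (φ(1),φ(6)) = (7,8) ∈ E(G2) ✓
  (1,7) → (φ(1),φ(7)) = (6,7) ∈ E(G2) ✓
  (1,8) → (φ(1),φ(8)) = (4,7) ∈ E(G2) ✓
  (2,5) → (φ(2),φ(5)) = (1,5) ∈ E(G2) ✓
  (2,6) → (φ(2),φ(6)) = (5,8) ∈ E(G2) ✓
  (2,8) → (φ(2),φ(8)) = (4,5) ∈ E(G2) ✓
  (3,4) → (φ(3),φ(4)) = (2,3) ∈ E(G2) ✓
  (3,6) → (φ(3),φ(6)) = (3,8) ∈ E(G2) ✓
  (3,7) → (φ(3),φ(7)) = (3,6) ∈ E(G2) ✓
  (4,5) → (φ(4),φ(5)) = (1,2) ∈ E(G2) ✓
  (4,6) → (φ(4),φ(6)) = (2,8) ∈ E(G2) ✓
  (4,7) → (φ(4),φ(7)) = (2,6) ∈ E(G2) ✓
  (5,8) → (φ(5),φ(8)) = (1,4) ∈ E(G2) ✓
  (6,8) → (φ(6),φ(8)) = (4,8) ∈ E(G2) ✓
All 20 edges of G1 map to edges of G2, and |E(G1)| = |E(G2)| = 20, so φ is a bijection on edges as well as vertices. Hence G1 ≅ G2.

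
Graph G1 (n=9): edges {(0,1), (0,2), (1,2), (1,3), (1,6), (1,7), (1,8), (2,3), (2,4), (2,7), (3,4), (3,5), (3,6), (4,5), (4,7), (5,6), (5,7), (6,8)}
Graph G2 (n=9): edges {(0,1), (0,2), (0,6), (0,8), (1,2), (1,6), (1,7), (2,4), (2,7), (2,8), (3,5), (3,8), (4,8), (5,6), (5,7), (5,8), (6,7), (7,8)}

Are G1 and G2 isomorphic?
Yes, isomorphic

The graphs are isomorphic.
One valid mapping φ: V(G1) → V(G2): 0→4, 1→8, 2→2, 3→7, 4→1, 5→6, 6→5, 7→0, 8→3

Verify φ preserves adjacency — for each edge of G1, its image is an edge of G2:
  (0,1) → (φ(0),φ(1)) = (4,8) ∈ E(G2) ✓
  (0,2) → (φ(0),φ(2)) = (2,4) ∈ E(G2) ✓
  (1,2) → (φ(1),φ(2)) = (2,8) ∈ E(G2) ✓
  (1,3) → (φ(1),φ(3)) = (7,8) ∈ E(G2) ✓
  (1,6) → (φ(1),φ(6)) = (5,8) ∈ E(G2) ✓
  (1,7) → (φ(1),φ(7)) = (0,8) ∈ E(G2) ✓
  (1,8) → (φ(1),φ(8)) = (3,8) ∈ E(G2) ✓
  (2,3) → (φ(2),φ(3)) = (2,7) ∈ E(G2) ✓
  (2,4) → (φ(2),φ(4)) = (1,2) ∈ E(G2) ✓
  (2,7) → (φ(2),φ(7)) = (0,2) ∈ E(G2) ✓
  (3,4) → (φ(3),φ(4)) = (1,7) ∈ E(G2) ✓
  (3,5) → (φ(3),φ(5)) = (6,7) ∈ E(G2) ✓
  (3,6) → (φ(3),φ(6)) = (5,7) ∈ E(G2) ✓
  (4,5) → (φ(4),φ(5)) = (1,6) ∈ E(G2) ✓
  (4,7) → (φ(4),φ(7)) = (0,1) ∈ E(G2) ✓
  (5,6) → (φ(5),φ(6)) = (5,6) ∈ E(G2) ✓
  (5,7) → (φ(5),φ(7)) = (0,6) ∈ E(G2) ✓
  (6,8) → (φ(6),φ(8)) = (3,5) ∈ E(G2) ✓
All 18 edges of G1 map to edges of G2, and |E(G1)| = |E(G2)| = 18, so φ is a bijection on edges as well as vertices. Hence G1 ≅ G2.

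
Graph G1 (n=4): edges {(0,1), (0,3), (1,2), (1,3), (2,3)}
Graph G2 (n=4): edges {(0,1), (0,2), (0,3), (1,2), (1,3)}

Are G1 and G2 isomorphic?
Yes, isomorphic

The graphs are isomorphic.
One valid mapping φ: V(G1) → V(G2): 0→3, 1→1, 2→2, 3→0

Verify φ preserves adjacency — for each edge of G1, its image is an edge of G2:
  (0,1) → (φ(0),φ(1)) = (1,3) ∈ E(G2) ✓
  (0,3) → (φ(0),φ(3)) = (0,3) ∈ E(G2) ✓
  (1,2) → (φ(1),φ(2)) = (1,2) ∈ E(G2) ✓
  (1,3) → (φ(1),φ(3)) = (0,1) ∈ E(G2) ✓
  (2,3) → (φ(2),φ(3)) = (0,2) ∈ E(G2) ✓
All 5 edges of G1 map to edges of G2, and |E(G1)| = |E(G2)| = 5, so φ is a bijection on edges as well as vertices. Hence G1 ≅ G2.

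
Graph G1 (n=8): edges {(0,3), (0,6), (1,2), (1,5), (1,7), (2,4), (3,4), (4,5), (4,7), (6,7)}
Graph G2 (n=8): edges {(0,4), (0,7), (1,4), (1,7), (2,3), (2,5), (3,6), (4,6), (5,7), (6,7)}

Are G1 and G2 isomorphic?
Yes, isomorphic

The graphs are isomorphic.
One valid mapping φ: V(G1) → V(G2): 0→2, 1→4, 2→1, 3→5, 4→7, 5→0, 6→3, 7→6

Verify φ preserves adjacency — for each edge of G1, its image is an edge of G2:
  (0,3) → (φ(0),φ(3)) = (2,5) ∈ E(G2) ✓
  (0,6) → (φ(0),φ(6)) = (2,3) ∈ E(G2) ✓
  (1,2) → (φ(1),φ(2)) = (1,4) ∈ E(G2) ✓
  (1,5) → (φ(1),φ(5)) = (0,4) ∈ E(G2) ✓
  (1,7) → (φ(1),φ(7)) = (4,6) ∈ E(G2) ✓
  (2,4) → (φ(2),φ(4)) = (1,7) ∈ E(G2) ✓
  (3,4) → (φ(3),φ(4)) = (5,7) ∈ E(G2) ✓
  (4,5) → (φ(4),φ(5)) = (0,7) ∈ E(G2) ✓
  (4,7) → (φ(4),φ(7)) = (6,7) ∈ E(G2) ✓
  (6,7) → (φ(6),φ(7)) = (3,6) ∈ E(G2) ✓
All 10 edges of G1 map to edges of G2, and |E(G1)| = |E(G2)| = 10, so φ is a bijection on edges as well as vertices. Hence G1 ≅ G2.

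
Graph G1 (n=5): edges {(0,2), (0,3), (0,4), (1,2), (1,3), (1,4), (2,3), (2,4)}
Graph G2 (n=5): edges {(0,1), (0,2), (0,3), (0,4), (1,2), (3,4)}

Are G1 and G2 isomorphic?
No, not isomorphic

The graphs are NOT isomorphic.

Counting triangles (3-cliques): G1 has 4, G2 has 2.
Triangle count is an isomorphism invariant, so differing triangle counts rule out isomorphism.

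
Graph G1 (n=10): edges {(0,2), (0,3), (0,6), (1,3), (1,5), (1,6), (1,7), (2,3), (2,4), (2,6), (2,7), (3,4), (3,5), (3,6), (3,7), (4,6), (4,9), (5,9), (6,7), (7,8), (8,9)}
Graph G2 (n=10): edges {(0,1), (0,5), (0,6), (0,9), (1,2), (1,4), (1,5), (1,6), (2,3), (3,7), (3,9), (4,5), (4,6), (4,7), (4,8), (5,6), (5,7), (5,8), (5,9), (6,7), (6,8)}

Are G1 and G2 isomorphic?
Yes, isomorphic

The graphs are isomorphic.
One valid mapping φ: V(G1) → V(G2): 0→8, 1→0, 2→4, 3→5, 4→7, 5→9, 6→6, 7→1, 8→2, 9→3

Verify φ preserves adjacency — for each edge of G1, its image is an edge of G2:
  (0,2) → (φ(0),φ(2)) = (4,8) ∈ E(G2) ✓
  (0,3) → (φ(0),φ(3)) = (5,8) ∈ E(G2) ✓
  (0,6) → (φ(0),φ(6)) = (6,8) ∈ E(G2) ✓
  (1,3) → (φ(1),φ(3)) = (0,5) ∈ E(G2) ✓
  (1,5) → (φ(1),φ(5)) = (0,9) ∈ E(G2) ✓
  (1,6) → (φ(1),φ(6)) = (0,6) ∈ E(G2) ✓
  (1,7) → (φ(1),φ(7)) = (0,1) ∈ E(G2) ✓
  (2,3) → (φ(2),φ(3)) = (4,5) ∈ E(G2) ✓
  (2,4) → (φ(2),φ(4)) = (4,7) ∈ E(G2) ✓
  (2,6) → (φ(2),φ(6)) = (4,6) ∈ E(G2) ✓
  (2,7) → (φ(2),φ(7)) = (1,4) ∈ E(G2) ✓
  (3,4) → (φ(3),φ(4)) = (5,7) ∈ E(G2) ✓
  (3,5) → (φ(3),φ(5)) = (5,9) ∈ E(G2) ✓
  (3,6) → (φ(3),φ(6)) = (5,6) ∈ E(G2) ✓
  (3,7) → (φ(3),φ(7)) = (1,5) ∈ E(G2) ✓
  (4,6) → (φ(4),φ(6)) = (6,7) ∈ E(G2) ✓
  (4,9) → (φ(4),φ(9)) = (3,7) ∈ E(G2) ✓
  (5,9) → (φ(5),φ(9)) = (3,9) ∈ E(G2) ✓
  (6,7) → (φ(6),φ(7)) = (1,6) ∈ E(G2) ✓
  (7,8) → (φ(7),φ(8)) = (1,2) ∈ E(G2) ✓
  (8,9) → (φ(8),φ(9)) = (2,3) ∈ E(G2) ✓
All 21 edges of G1 map to edges of G2, and |E(G1)| = |E(G2)| = 21, so φ is a bijection on edges as well as vertices. Hence G1 ≅ G2.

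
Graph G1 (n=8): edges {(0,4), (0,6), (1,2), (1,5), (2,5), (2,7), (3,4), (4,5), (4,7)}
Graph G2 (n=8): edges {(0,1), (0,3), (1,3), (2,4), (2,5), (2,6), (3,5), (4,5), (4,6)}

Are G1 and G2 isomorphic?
No, not isomorphic

The graphs are NOT isomorphic.

Connected components of G1: 1 component(s) with vertex sets [[0, 1, 2, 3, 4, 5, 6, 7]], sizes [8].
Connected components of G2: 2 component(s) with vertex sets [[7], [0, 1, 2, 3, 4, 5, 6]], sizes [1, 7].
The number of connected components (and the multiset of component sizes) is an isomorphism invariant — an isomorphism maps each component of G1 bijectively onto a component of G2. Since G1 has 1 component(s) and G2 has 2, they cannot be isomorphic.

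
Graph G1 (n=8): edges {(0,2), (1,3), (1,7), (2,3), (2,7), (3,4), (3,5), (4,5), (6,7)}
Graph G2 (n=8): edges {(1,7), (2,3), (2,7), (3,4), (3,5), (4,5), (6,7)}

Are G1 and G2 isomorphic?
No, not isomorphic

The graphs are NOT isomorphic.

Counting edges: G1 has 9 edge(s); G2 has 7 edge(s).
Edge count is an isomorphism invariant (a bijection on vertices induces a bijection on edges), so differing edge counts rule out isomorphism.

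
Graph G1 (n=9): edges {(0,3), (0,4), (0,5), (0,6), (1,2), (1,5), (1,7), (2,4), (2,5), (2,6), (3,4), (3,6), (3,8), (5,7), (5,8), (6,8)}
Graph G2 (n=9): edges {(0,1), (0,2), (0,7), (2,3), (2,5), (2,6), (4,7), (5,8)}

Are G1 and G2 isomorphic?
No, not isomorphic

The graphs are NOT isomorphic.

Degrees in G1: deg(0)=4, deg(1)=3, deg(2)=4, deg(3)=4, deg(4)=3, deg(5)=5, deg(6)=4, deg(7)=2, deg(8)=3.
Sorted degree sequence of G1: [5, 4, 4, 4, 4, 3, 3, 3, 2].
Degrees in G2: deg(0)=3, deg(1)=1, deg(2)=4, deg(3)=1, deg(4)=1, deg(5)=2, deg(6)=1, deg(7)=2, deg(8)=1.
Sorted degree sequence of G2: [4, 3, 2, 2, 1, 1, 1, 1, 1].
The (sorted) degree sequence is an isomorphism invariant, so since G1 and G2 have different degree sequences they cannot be isomorphic.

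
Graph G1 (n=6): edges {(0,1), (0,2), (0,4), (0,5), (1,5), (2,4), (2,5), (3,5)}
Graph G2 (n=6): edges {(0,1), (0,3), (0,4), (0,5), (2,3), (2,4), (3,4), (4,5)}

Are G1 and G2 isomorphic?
Yes, isomorphic

The graphs are isomorphic.
One valid mapping φ: V(G1) → V(G2): 0→4, 1→5, 2→3, 3→1, 4→2, 5→0

Verify φ preserves adjacency — for each edge of G1, its image is an edge of G2:
  (0,1) → (φ(0),φ(1)) = (4,5) ∈ E(G2) ✓
  (0,2) → (φ(0),φ(2)) = (3,4) ∈ E(G2) ✓
  (0,4) → (φ(0),φ(4)) = (2,4) ∈ E(G2) ✓
  (0,5) → (φ(0),φ(5)) = (0,4) ∈ E(G2) ✓
  (1,5) → (φ(1),φ(5)) = (0,5) ∈ E(G2) ✓
  (2,4) → (φ(2),φ(4)) = (2,3) ∈ E(G2) ✓
  (2,5) → (φ(2),φ(5)) = (0,3) ∈ E(G2) ✓
  (3,5) → (φ(3),φ(5)) = (0,1) ∈ E(G2) ✓
All 8 edges of G1 map to edges of G2, and |E(G1)| = |E(G2)| = 8, so φ is a bijection on edges as well as vertices. Hence G1 ≅ G2.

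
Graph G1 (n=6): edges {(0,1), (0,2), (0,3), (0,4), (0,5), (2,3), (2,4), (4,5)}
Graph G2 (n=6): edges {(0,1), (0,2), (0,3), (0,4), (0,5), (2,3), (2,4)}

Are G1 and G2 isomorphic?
No, not isomorphic

The graphs are NOT isomorphic.

Counting edges: G1 has 8 edge(s); G2 has 7 edge(s).
Edge count is an isomorphism invariant (a bijection on vertices induces a bijection on edges), so differing edge counts rule out isomorphism.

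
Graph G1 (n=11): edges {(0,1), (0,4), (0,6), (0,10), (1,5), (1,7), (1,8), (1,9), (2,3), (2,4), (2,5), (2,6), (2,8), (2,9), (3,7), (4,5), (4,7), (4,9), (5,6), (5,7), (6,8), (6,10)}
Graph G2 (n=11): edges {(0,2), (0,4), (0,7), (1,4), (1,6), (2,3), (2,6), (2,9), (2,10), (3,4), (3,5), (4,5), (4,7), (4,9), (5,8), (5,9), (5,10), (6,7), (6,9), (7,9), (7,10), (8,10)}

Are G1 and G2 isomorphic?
Yes, isomorphic

The graphs are isomorphic.
One valid mapping φ: V(G1) → V(G2): 0→10, 1→2, 2→4, 3→1, 4→7, 5→9, 6→5, 7→6, 8→3, 9→0, 10→8

Verify φ preserves adjacency — for each edge of G1, its image is an edge of G2:
  (0,1) → (φ(0),φ(1)) = (2,10) ∈ E(G2) ✓
  (0,4) → (φ(0),φ(4)) = (7,10) ∈ E(G2) ✓
  (0,6) → (φ(0),φ(6)) = (5,10) ∈ E(G2) ✓
  (0,10) → (φ(0),φ(10)) = (8,10) ∈ E(G2) ✓
  (1,5) → (φ(1),φ(5)) = (2,9) ∈ E(G2) ✓
  (1,7) → (φ(1),φ(7)) = (2,6) ∈ E(G2) ✓
  (1,8) → (φ(1),φ(8)) = (2,3) ∈ E(G2) ✓
  (1,9) → (φ(1),φ(9)) = (0,2) ∈ E(G2) ✓
  (2,3) → (φ(2),φ(3)) = (1,4) ∈ E(G2) ✓
  (2,4) → (φ(2),φ(4)) = (4,7) ∈ E(G2) ✓
  (2,5) → (φ(2),φ(5)) = (4,9) ∈ E(G2) ✓
  (2,6) → (φ(2),φ(6)) = (4,5) ∈ E(G2) ✓
  (2,8) → (φ(2),φ(8)) = (3,4) ∈ E(G2) ✓
  (2,9) → (φ(2),φ(9)) = (0,4) ∈ E(G2) ✓
  (3,7) → (φ(3),φ(7)) = (1,6) ∈ E(G2) ✓
  (4,5) → (φ(4),φ(5)) = (7,9) ∈ E(G2) ✓
  (4,7) → (φ(4),φ(7)) = (6,7) ∈ E(G2) ✓
  (4,9) → (φ(4),φ(9)) = (0,7) ∈ E(G2) ✓
  (5,6) → (φ(5),φ(6)) = (5,9) ∈ E(G2) ✓
  (5,7) → (φ(5),φ(7)) = (6,9) ∈ E(G2) ✓
  (6,8) → (φ(6),φ(8)) = (3,5) ∈ E(G2) ✓
  (6,10) → (φ(6),φ(10)) = (5,8) ∈ E(G2) ✓
All 22 edges of G1 map to edges of G2, and |E(G1)| = |E(G2)| = 22, so φ is a bijection on edges as well as vertices. Hence G1 ≅ G2.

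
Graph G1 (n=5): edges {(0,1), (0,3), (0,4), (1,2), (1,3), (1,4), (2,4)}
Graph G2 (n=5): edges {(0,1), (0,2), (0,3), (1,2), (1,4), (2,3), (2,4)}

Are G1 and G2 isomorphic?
Yes, isomorphic

The graphs are isomorphic.
One valid mapping φ: V(G1) → V(G2): 0→1, 1→2, 2→3, 3→4, 4→0

Verify φ preserves adjacency — for each edge of G1, its image is an edge of G2:
  (0,1) → (φ(0),φ(1)) = (1,2) ∈ E(G2) ✓
  (0,3) → (φ(0),φ(3)) = (1,4) ∈ E(G2) ✓
  (0,4) → (φ(0),φ(4)) = (0,1) ∈ E(G2) ✓
  (1,2) → (φ(1),φ(2)) = (2,3) ∈ E(G2) ✓
  (1,3) → (φ(1),φ(3)) = (2,4) ∈ E(G2) ✓
  (1,4) → (φ(1),φ(4)) = (0,2) ∈ E(G2) ✓
  (2,4) → (φ(2),φ(4)) = (0,3) ∈ E(G2) ✓
All 7 edges of G1 map to edges of G2, and |E(G1)| = |E(G2)| = 7, so φ is a bijection on edges as well as vertices. Hence G1 ≅ G2.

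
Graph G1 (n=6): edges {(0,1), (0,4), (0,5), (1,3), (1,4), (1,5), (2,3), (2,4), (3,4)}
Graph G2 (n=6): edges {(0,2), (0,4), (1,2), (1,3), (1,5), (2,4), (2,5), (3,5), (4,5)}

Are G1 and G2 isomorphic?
Yes, isomorphic

The graphs are isomorphic.
One valid mapping φ: V(G1) → V(G2): 0→1, 1→5, 2→0, 3→4, 4→2, 5→3

Verify φ preserves adjacency — for each edge of G1, its image is an edge of G2:
  (0,1) → (φ(0),φ(1)) = (1,5) ∈ E(G2) ✓
  (0,4) → (φ(0),φ(4)) = (1,2) ∈ E(G2) ✓
  (0,5) → (φ(0),φ(5)) = (1,3) ∈ E(G2) ✓
  (1,3) → (φ(1),φ(3)) = (4,5) ∈ E(G2) ✓
  (1,4) → (φ(1),φ(4)) = (2,5) ∈ E(G2) ✓
  (1,5) → (φ(1),φ(5)) = (3,5) ∈ E(G2) ✓
  (2,3) → (φ(2),φ(3)) = (0,4) ∈ E(G2) ✓
  (2,4) → (φ(2),φ(4)) = (0,2) ∈ E(G2) ✓
  (3,4) → (φ(3),φ(4)) = (2,4) ∈ E(G2) ✓
All 9 edges of G1 map to edges of G2, and |E(G1)| = |E(G2)| = 9, so φ is a bijection on edges as well as vertices. Hence G1 ≅ G2.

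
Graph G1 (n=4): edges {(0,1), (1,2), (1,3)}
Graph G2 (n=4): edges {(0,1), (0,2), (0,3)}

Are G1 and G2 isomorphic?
Yes, isomorphic

The graphs are isomorphic.
One valid mapping φ: V(G1) → V(G2): 0→3, 1→0, 2→2, 3→1

Verify φ preserves adjacency — for each edge of G1, its image is an edge of G2:
  (0,1) → (φ(0),φ(1)) = (0,3) ∈ E(G2) ✓
  (1,2) → (φ(1),φ(2)) = (0,2) ∈ E(G2) ✓
  (1,3) → (φ(1),φ(3)) = (0,1) ∈ E(G2) ✓
All 3 edges of G1 map to edges of G2, and |E(G1)| = |E(G2)| = 3, so φ is a bijection on edges as well as vertices. Hence G1 ≅ G2.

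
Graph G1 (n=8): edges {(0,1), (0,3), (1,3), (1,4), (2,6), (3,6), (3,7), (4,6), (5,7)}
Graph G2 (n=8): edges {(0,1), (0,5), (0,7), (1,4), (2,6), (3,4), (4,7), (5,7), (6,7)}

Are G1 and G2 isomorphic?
Yes, isomorphic

The graphs are isomorphic.
One valid mapping φ: V(G1) → V(G2): 0→5, 1→0, 2→3, 3→7, 4→1, 5→2, 6→4, 7→6

Verify φ preserves adjacency — for each edge of G1, its image is an edge of G2:
  (0,1) → (φ(0),φ(1)) = (0,5) ∈ E(G2) ✓
  (0,3) → (φ(0),φ(3)) = (5,7) ∈ E(G2) ✓
  (1,3) → (φ(1),φ(3)) = (0,7) ∈ E(G2) ✓
  (1,4) → (φ(1),φ(4)) = (0,1) ∈ E(G2) ✓
  (2,6) → (φ(2),φ(6)) = (3,4) ∈ E(G2) ✓
  (3,6) → (φ(3),φ(6)) = (4,7) ∈ E(G2) ✓
  (3,7) → (φ(3),φ(7)) = (6,7) ∈ E(G2) ✓
  (4,6) → (φ(4),φ(6)) = (1,4) ∈ E(G2) ✓
  (5,7) → (φ(5),φ(7)) = (2,6) ∈ E(G2) ✓
All 9 edges of G1 map to edges of G2, and |E(G1)| = |E(G2)| = 9, so φ is a bijection on edges as well as vertices. Hence G1 ≅ G2.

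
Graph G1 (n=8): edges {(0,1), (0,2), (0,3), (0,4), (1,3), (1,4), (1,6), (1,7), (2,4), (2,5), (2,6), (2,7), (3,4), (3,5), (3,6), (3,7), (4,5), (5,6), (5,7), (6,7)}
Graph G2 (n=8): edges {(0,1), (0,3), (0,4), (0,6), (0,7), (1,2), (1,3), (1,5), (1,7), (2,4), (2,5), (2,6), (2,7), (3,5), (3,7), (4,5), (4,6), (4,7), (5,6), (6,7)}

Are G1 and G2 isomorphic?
Yes, isomorphic

The graphs are isomorphic.
One valid mapping φ: V(G1) → V(G2): 0→3, 1→0, 2→5, 3→7, 4→1, 5→2, 6→6, 7→4

Verify φ preserves adjacency — for each edge of G1, its image is an edge of G2:
  (0,1) → (φ(0),φ(1)) = (0,3) ∈ E(G2) ✓
  (0,2) → (φ(0),φ(2)) = (3,5) ∈ E(G2) ✓
  (0,3) → (φ(0),φ(3)) = (3,7) ∈ E(G2) ✓
  (0,4) → (φ(0),φ(4)) = (1,3) ∈ E(G2) ✓
  (1,3) → (φ(1),φ(3)) = (0,7) ∈ E(G2) ✓
  (1,4) → (φ(1),φ(4)) = (0,1) ∈ E(G2) ✓
  (1,6) → (φ(1),φ(6)) = (0,6) ∈ E(G2) ✓
  (1,7) → (φ(1),φ(7)) = (0,4) ∈ E(G2) ✓
  (2,4) → (φ(2),φ(4)) = (1,5) ∈ E(G2) ✓
  (2,5) → (φ(2),φ(5)) = (2,5) ∈ E(G2) ✓
  (2,6) → (φ(2),φ(6)) = (5,6) ∈ E(G2) ✓
  (2,7) → (φ(2),φ(7)) = (4,5) ∈ E(G2) ✓
  (3,4) → (φ(3),φ(4)) = (1,7) ∈ E(G2) ✓
  (3,5) → (φ(3),φ(5)) = (2,7) ∈ E(G2) ✓
  (3,6) → (φ(3),φ(6)) = (6,7) ∈ E(G2) ✓
  (3,7) → (φ(3),φ(7)) = (4,7) ∈ E(G2) ✓
  (4,5) → (φ(4),φ(5)) = (1,2) ∈ E(G2) ✓
  (5,6) → (φ(5),φ(6)) = (2,6) ∈ E(G2) ✓
  (5,7) → (φ(5),φ(7)) = (2,4) ∈ E(G2) ✓
  (6,7) → (φ(6),φ(7)) = (4,6) ∈ E(G2) ✓
All 20 edges of G1 map to edges of G2, and |E(G1)| = |E(G2)| = 20, so φ is a bijection on edges as well as vertices. Hence G1 ≅ G2.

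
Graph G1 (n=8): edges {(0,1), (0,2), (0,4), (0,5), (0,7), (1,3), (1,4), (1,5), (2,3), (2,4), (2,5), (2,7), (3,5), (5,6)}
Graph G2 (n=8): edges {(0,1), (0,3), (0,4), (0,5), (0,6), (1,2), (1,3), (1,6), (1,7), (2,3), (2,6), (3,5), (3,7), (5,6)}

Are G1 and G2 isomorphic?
Yes, isomorphic

The graphs are isomorphic.
One valid mapping φ: V(G1) → V(G2): 0→1, 1→6, 2→3, 3→5, 4→2, 5→0, 6→4, 7→7

Verify φ preserves adjacency — for each edge of G1, its image is an edge of G2:
  (0,1) → (φ(0),φ(1)) = (1,6) ∈ E(G2) ✓
  (0,2) → (φ(0),φ(2)) = (1,3) ∈ E(G2) ✓
  (0,4) → (φ(0),φ(4)) = (1,2) ∈ E(G2) ✓
  (0,5) → (φ(0),φ(5)) = (0,1) ∈ E(G2) ✓
  (0,7) → (φ(0),φ(7)) = (1,7) ∈ E(G2) ✓
  (1,3) → (φ(1),φ(3)) = (5,6) ∈ E(G2) ✓
  (1,4) → (φ(1),φ(4)) = (2,6) ∈ E(G2) ✓
  (1,5) → (φ(1),φ(5)) = (0,6) ∈ E(G2) ✓
  (2,3) → (φ(2),φ(3)) = (3,5) ∈ E(G2) ✓
  (2,4) → (φ(2),φ(4)) = (2,3) ∈ E(G2) ✓
  (2,5) → (φ(2),φ(5)) = (0,3) ∈ E(G2) ✓
  (2,7) → (φ(2),φ(7)) = (3,7) ∈ E(G2) ✓
  (3,5) → (φ(3),φ(5)) = (0,5) ∈ E(G2) ✓
  (5,6) → (φ(5),φ(6)) = (0,4) ∈ E(G2) ✓
All 14 edges of G1 map to edges of G2, and |E(G1)| = |E(G2)| = 14, so φ is a bijection on edges as well as vertices. Hence G1 ≅ G2.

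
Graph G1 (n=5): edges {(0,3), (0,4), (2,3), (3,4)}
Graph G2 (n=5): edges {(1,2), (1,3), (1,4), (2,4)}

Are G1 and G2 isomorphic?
Yes, isomorphic

The graphs are isomorphic.
One valid mapping φ: V(G1) → V(G2): 0→2, 1→0, 2→3, 3→1, 4→4

Verify φ preserves adjacency — for each edge of G1, its image is an edge of G2:
  (0,3) → (φ(0),φ(3)) = (1,2) ∈ E(G2) ✓
  (0,4) → (φ(0),φ(4)) = (2,4) ∈ E(G2) ✓
  (2,3) → (φ(2),φ(3)) = (1,3) ∈ E(G2) ✓
  (3,4) → (φ(3),φ(4)) = (1,4) ∈ E(G2) ✓
All 4 edges of G1 map to edges of G2, and |E(G1)| = |E(G2)| = 4, so φ is a bijection on edges as well as vertices. Hence G1 ≅ G2.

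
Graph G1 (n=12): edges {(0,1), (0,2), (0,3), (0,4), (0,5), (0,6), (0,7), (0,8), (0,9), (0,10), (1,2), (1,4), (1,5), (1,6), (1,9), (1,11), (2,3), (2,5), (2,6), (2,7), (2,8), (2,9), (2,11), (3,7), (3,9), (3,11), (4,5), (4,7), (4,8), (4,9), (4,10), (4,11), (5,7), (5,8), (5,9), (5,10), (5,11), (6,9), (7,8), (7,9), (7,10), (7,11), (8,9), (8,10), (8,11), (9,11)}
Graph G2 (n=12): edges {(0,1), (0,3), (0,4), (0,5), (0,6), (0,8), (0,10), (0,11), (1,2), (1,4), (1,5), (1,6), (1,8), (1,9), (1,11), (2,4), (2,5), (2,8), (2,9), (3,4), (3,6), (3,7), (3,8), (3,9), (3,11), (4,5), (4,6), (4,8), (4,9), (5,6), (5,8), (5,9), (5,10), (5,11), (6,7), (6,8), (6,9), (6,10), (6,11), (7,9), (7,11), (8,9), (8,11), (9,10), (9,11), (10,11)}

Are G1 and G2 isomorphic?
Yes, isomorphic

The graphs are isomorphic.
One valid mapping φ: V(G1) → V(G2): 0→9, 1→3, 2→11, 3→10, 4→4, 5→8, 6→7, 7→5, 8→1, 9→6, 10→2, 11→0

Verify φ preserves adjacency — for each edge of G1, its image is an edge of G2:
  (0,1) → (φ(0),φ(1)) = (3,9) ∈ E(G2) ✓
  (0,2) → (φ(0),φ(2)) = (9,11) ∈ E(G2) ✓
  (0,3) → (φ(0),φ(3)) = (9,10) ∈ E(G2) ✓
  (0,4) → (φ(0),φ(4)) = (4,9) ∈ E(G2) ✓
  (0,5) → (φ(0),φ(5)) = (8,9) ∈ E(G2) ✓
  (0,6) → (φ(0),φ(6)) = (7,9) ∈ E(G2) ✓
  (0,7) → (φ(0),φ(7)) = (5,9) ∈ E(G2) ✓
  (0,8) → (φ(0),φ(8)) = (1,9) ∈ E(G2) ✓
  (0,9) → (φ(0),φ(9)) = (6,9) ∈ E(G2) ✓
  (0,10) → (φ(0),φ(10)) = (2,9) ∈ E(G2) ✓
  (1,2) → (φ(1),φ(2)) = (3,11) ∈ E(G2) ✓
  (1,4) → (φ(1),φ(4)) = (3,4) ∈ E(G2) ✓
  (1,5) → (φ(1),φ(5)) = (3,8) ∈ E(G2) ✓
  (1,6) → (φ(1),φ(6)) = (3,7) ∈ E(G2) ✓
  (1,9) → (φ(1),φ(9)) = (3,6) ∈ E(G2) ✓
  (1,11) → (φ(1),φ(11)) = (0,3) ∈ E(G2) ✓
  (2,3) → (φ(2),φ(3)) = (10,11) ∈ E(G2) ✓
  (2,5) → (φ(2),φ(5)) = (8,11) ∈ E(G2) ✓
  (2,6) → (φ(2),φ(6)) = (7,11) ∈ E(G2) ✓
  (2,7) → (φ(2),φ(7)) = (5,11) ∈ E(G2) ✓
  (2,8) → (φ(2),φ(8)) = (1,11) ∈ E(G2) ✓
  (2,9) → (φ(2),φ(9)) = (6,11) ∈ E(G2) ✓
  (2,11) → (φ(2),φ(11)) = (0,11) ∈ E(G2) ✓
  (3,7) → (φ(3),φ(7)) = (5,10) ∈ E(G2) ✓
  (3,9) → (φ(3),φ(9)) = (6,10) ∈ E(G2) ✓
  (3,11) → (φ(3),φ(11)) = (0,10) ∈ E(G2) ✓
  (4,5) → (φ(4),φ(5)) = (4,8) ∈ E(G2) ✓
  (4,7) → (φ(4),φ(7)) = (4,5) ∈ E(G2) ✓
  (4,8) → (φ(4),φ(8)) = (1,4) ∈ E(G2) ✓
  (4,9) → (φ(4),φ(9)) = (4,6) ∈ E(G2) ✓
  (4,10) → (φ(4),φ(10)) = (2,4) ∈ E(G2) ✓
  (4,11) → (φ(4),φ(11)) = (0,4) ∈ E(G2) ✓
  (5,7) → (φ(5),φ(7)) = (5,8) ∈ E(G2) ✓
  (5,8) → (φ(5),φ(8)) = (1,8) ∈ E(G2) ✓
  (5,9) → (φ(5),φ(9)) = (6,8) ∈ E(G2) ✓
  (5,10) → (φ(5),φ(10)) = (2,8) ∈ E(G2) ✓
  (5,11) → (φ(5),φ(11)) = (0,8) ∈ E(G2) ✓
  (6,9) → (φ(6),φ(9)) = (6,7) ∈ E(G2) ✓
  (7,8) → (φ(7),φ(8)) = (1,5) ∈ E(G2) ✓
  (7,9) → (φ(7),φ(9)) = (5,6) ∈ E(G2) ✓
  (7,10) → (φ(7),φ(10)) = (2,5) ∈ E(G2) ✓
  (7,11) → (φ(7),φ(11)) = (0,5) ∈ E(G2) ✓
  (8,9) → (φ(8),φ(9)) = (1,6) ∈ E(G2) ✓
  (8,10) → (φ(8),φ(10)) = (1,2) ∈ E(G2) ✓
  (8,11) → (φ(8),φ(11)) = (0,1) ∈ E(G2) ✓
  (9,11) → (φ(9),φ(11)) = (0,6) ∈ E(G2) ✓
All 46 edges of G1 map to edges of G2, and |E(G1)| = |E(G2)| = 46, so φ is a bijection on edges as well as vertices. Hence G1 ≅ G2.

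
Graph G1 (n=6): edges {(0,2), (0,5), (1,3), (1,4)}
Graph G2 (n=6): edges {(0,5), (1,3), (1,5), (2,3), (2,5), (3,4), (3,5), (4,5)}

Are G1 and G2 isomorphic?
No, not isomorphic

The graphs are NOT isomorphic.

Counting triangles (3-cliques): G1 has 0, G2 has 3.
Triangle count is an isomorphism invariant, so differing triangle counts rule out isomorphism.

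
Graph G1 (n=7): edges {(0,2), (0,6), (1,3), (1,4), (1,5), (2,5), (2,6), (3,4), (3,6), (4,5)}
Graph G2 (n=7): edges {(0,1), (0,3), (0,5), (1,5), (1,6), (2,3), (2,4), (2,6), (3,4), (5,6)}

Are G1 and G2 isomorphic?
Yes, isomorphic

The graphs are isomorphic.
One valid mapping φ: V(G1) → V(G2): 0→4, 1→5, 2→2, 3→0, 4→1, 5→6, 6→3

Verify φ preserves adjacency — for each edge of G1, its image is an edge of G2:
  (0,2) → (φ(0),φ(2)) = (2,4) ∈ E(G2) ✓
  (0,6) → (φ(0),φ(6)) = (3,4) ∈ E(G2) ✓
  (1,3) → (φ(1),φ(3)) = (0,5) ∈ E(G2) ✓
  (1,4) → (φ(1),φ(4)) = (1,5) ∈ E(G2) ✓
  (1,5) → (φ(1),φ(5)) = (5,6) ∈ E(G2) ✓
  (2,5) → (φ(2),φ(5)) = (2,6) ∈ E(G2) ✓
  (2,6) → (φ(2),φ(6)) = (2,3) ∈ E(G2) ✓
  (3,4) → (φ(3),φ(4)) = (0,1) ∈ E(G2) ✓
  (3,6) → (φ(3),φ(6)) = (0,3) ∈ E(G2) ✓
  (4,5) → (φ(4),φ(5)) = (1,6) ∈ E(G2) ✓
All 10 edges of G1 map to edges of G2, and |E(G1)| = |E(G2)| = 10, so φ is a bijection on edges as well as vertices. Hence G1 ≅ G2.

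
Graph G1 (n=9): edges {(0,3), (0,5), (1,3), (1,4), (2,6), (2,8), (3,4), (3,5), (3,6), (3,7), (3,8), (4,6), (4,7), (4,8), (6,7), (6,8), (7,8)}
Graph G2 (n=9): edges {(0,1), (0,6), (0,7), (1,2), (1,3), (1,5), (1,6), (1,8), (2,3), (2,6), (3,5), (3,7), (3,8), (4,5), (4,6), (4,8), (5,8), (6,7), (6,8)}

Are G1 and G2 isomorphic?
No, not isomorphic

The graphs are NOT isomorphic.

Degrees in G1: deg(0)=2, deg(1)=2, deg(2)=2, deg(3)=7, deg(4)=5, deg(5)=2, deg(6)=5, deg(7)=4, deg(8)=5.
Sorted degree sequence of G1: [7, 5, 5, 5, 4, 2, 2, 2, 2].
Degrees in G2: deg(0)=3, deg(1)=6, deg(2)=3, deg(3)=5, deg(4)=3, deg(5)=4, deg(6)=6, deg(7)=3, deg(8)=5.
Sorted degree sequence of G2: [6, 6, 5, 5, 4, 3, 3, 3, 3].
The (sorted) degree sequence is an isomorphism invariant, so since G1 and G2 have different degree sequences they cannot be isomorphic.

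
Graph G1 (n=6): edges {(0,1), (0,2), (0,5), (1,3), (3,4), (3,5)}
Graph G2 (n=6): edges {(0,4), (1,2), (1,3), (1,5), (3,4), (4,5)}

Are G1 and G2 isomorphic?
Yes, isomorphic

The graphs are isomorphic.
One valid mapping φ: V(G1) → V(G2): 0→1, 1→5, 2→2, 3→4, 4→0, 5→3

Verify φ preserves adjacency — for each edge of G1, its image is an edge of G2:
  (0,1) → (φ(0),φ(1)) = (1,5) ∈ E(G2) ✓
  (0,2) → (φ(0),φ(2)) = (1,2) ∈ E(G2) ✓
  (0,5) → (φ(0),φ(5)) = (1,3) ∈ E(G2) ✓
  (1,3) → (φ(1),φ(3)) = (4,5) ∈ E(G2) ✓
  (3,4) → (φ(3),φ(4)) = (0,4) ∈ E(G2) ✓
  (3,5) → (φ(3),φ(5)) = (3,4) ∈ E(G2) ✓
All 6 edges of G1 map to edges of G2, and |E(G1)| = |E(G2)| = 6, so φ is a bijection on edges as well as vertices. Hence G1 ≅ G2.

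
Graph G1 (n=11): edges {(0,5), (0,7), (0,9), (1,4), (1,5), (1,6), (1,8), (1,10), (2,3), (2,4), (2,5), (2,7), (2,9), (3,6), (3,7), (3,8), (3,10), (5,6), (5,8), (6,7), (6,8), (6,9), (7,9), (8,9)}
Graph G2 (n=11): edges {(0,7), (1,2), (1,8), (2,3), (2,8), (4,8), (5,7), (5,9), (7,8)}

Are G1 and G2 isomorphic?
No, not isomorphic

The graphs are NOT isomorphic.

Connected components of G1: 1 component(s) with vertex sets [[0, 1, 2, 3, 4, 5, 6, 7, 8, 9, 10]], sizes [11].
Connected components of G2: 3 component(s) with vertex sets [[6], [10], [0, 1, 2, 3, 4, 5, 7, 8, 9]], sizes [1, 1, 9].
The number of connected components (and the multiset of component sizes) is an isomorphism invariant — an isomorphism maps each component of G1 bijectively onto a component of G2. Since G1 has 1 component(s) and G2 has 3, they cannot be isomorphic.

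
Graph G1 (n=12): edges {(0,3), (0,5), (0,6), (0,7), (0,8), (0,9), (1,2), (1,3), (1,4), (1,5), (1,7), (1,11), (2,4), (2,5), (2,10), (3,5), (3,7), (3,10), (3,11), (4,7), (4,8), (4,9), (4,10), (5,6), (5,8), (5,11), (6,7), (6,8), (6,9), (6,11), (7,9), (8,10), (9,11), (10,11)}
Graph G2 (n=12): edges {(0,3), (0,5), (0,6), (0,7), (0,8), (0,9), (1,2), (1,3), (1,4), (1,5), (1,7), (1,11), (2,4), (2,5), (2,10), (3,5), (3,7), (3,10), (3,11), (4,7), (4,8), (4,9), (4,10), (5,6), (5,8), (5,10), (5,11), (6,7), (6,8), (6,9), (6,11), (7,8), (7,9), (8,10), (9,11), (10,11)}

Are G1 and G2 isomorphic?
No, not isomorphic

The graphs are NOT isomorphic.

Counting edges: G1 has 34 edge(s); G2 has 36 edge(s).
Edge count is an isomorphism invariant (a bijection on vertices induces a bijection on edges), so differing edge counts rule out isomorphism.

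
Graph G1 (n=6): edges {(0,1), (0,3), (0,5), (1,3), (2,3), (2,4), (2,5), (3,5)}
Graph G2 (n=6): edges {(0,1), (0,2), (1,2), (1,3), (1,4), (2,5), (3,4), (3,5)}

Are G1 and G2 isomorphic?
No, not isomorphic

The graphs are NOT isomorphic.

Counting triangles (3-cliques): G1 has 3, G2 has 2.
Triangle count is an isomorphism invariant, so differing triangle counts rule out isomorphism.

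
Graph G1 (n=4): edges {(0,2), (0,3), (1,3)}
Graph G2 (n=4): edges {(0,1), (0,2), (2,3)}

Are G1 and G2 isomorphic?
Yes, isomorphic

The graphs are isomorphic.
One valid mapping φ: V(G1) → V(G2): 0→0, 1→3, 2→1, 3→2

Verify φ preserves adjacency — for each edge of G1, its image is an edge of G2:
  (0,2) → (φ(0),φ(2)) = (0,1) ∈ E(G2) ✓
  (0,3) → (φ(0),φ(3)) = (0,2) ∈ E(G2) ✓
  (1,3) → (φ(1),φ(3)) = (2,3) ∈ E(G2) ✓
All 3 edges of G1 map to edges of G2, and |E(G1)| = |E(G2)| = 3, so φ is a bijection on edges as well as vertices. Hence G1 ≅ G2.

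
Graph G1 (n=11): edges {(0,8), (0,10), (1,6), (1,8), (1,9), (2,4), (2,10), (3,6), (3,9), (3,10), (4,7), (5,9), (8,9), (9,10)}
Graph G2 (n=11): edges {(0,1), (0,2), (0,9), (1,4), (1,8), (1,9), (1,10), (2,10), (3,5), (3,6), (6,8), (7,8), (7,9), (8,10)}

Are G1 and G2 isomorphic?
Yes, isomorphic

The graphs are isomorphic.
One valid mapping φ: V(G1) → V(G2): 0→7, 1→0, 2→6, 3→10, 4→3, 5→4, 6→2, 7→5, 8→9, 9→1, 10→8

Verify φ preserves adjacency — for each edge of G1, its image is an edge of G2:
  (0,8) → (φ(0),φ(8)) = (7,9) ∈ E(G2) ✓
  (0,10) → (φ(0),φ(10)) = (7,8) ∈ E(G2) ✓
  (1,6) → (φ(1),φ(6)) = (0,2) ∈ E(G2) ✓
  (1,8) → (φ(1),φ(8)) = (0,9) ∈ E(G2) ✓
  (1,9) → (φ(1),φ(9)) = (0,1) ∈ E(G2) ✓
  (2,4) → (φ(2),φ(4)) = (3,6) ∈ E(G2) ✓
  (2,10) → (φ(2),φ(10)) = (6,8) ∈ E(G2) ✓
  (3,6) → (φ(3),φ(6)) = (2,10) ∈ E(G2) ✓
  (3,9) → (φ(3),φ(9)) = (1,10) ∈ E(G2) ✓
  (3,10) → (φ(3),φ(10)) = (8,10) ∈ E(G2) ✓
  (4,7) → (φ(4),φ(7)) = (3,5) ∈ E(G2) ✓
  (5,9) → (φ(5),φ(9)) = (1,4) ∈ E(G2) ✓
  (8,9) → (φ(8),φ(9)) = (1,9) ∈ E(G2) ✓
  (9,10) → (φ(9),φ(10)) = (1,8) ∈ E(G2) ✓
All 14 edges of G1 map to edges of G2, and |E(G1)| = |E(G2)| = 14, so φ is a bijection on edges as well as vertices. Hence G1 ≅ G2.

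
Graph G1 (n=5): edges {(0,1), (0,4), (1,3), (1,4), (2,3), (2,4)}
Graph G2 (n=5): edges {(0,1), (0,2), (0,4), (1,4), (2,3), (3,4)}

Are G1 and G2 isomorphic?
Yes, isomorphic

The graphs are isomorphic.
One valid mapping φ: V(G1) → V(G2): 0→1, 1→4, 2→2, 3→3, 4→0

Verify φ preserves adjacency — for each edge of G1, its image is an edge of G2:
  (0,1) → (φ(0),φ(1)) = (1,4) ∈ E(G2) ✓
  (0,4) → (φ(0),φ(4)) = (0,1) ∈ E(G2) ✓
  (1,3) → (φ(1),φ(3)) = (3,4) ∈ E(G2) ✓
  (1,4) → (φ(1),φ(4)) = (0,4) ∈ E(G2) ✓
  (2,3) → (φ(2),φ(3)) = (2,3) ∈ E(G2) ✓
  (2,4) → (φ(2),φ(4)) = (0,2) ∈ E(G2) ✓
All 6 edges of G1 map to edges of G2, and |E(G1)| = |E(G2)| = 6, so φ is a bijection on edges as well as vertices. Hence G1 ≅ G2.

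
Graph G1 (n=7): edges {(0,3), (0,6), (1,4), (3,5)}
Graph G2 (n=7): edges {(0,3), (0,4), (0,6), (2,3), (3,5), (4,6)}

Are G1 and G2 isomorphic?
No, not isomorphic

The graphs are NOT isomorphic.

Degrees in G1: deg(0)=2, deg(1)=1, deg(2)=0, deg(3)=2, deg(4)=1, deg(5)=1, deg(6)=1.
Sorted degree sequence of G1: [2, 2, 1, 1, 1, 1, 0].
Degrees in G2: deg(0)=3, deg(1)=0, deg(2)=1, deg(3)=3, deg(4)=2, deg(5)=1, deg(6)=2.
Sorted degree sequence of G2: [3, 3, 2, 2, 1, 1, 0].
The (sorted) degree sequence is an isomorphism invariant, so since G1 and G2 have different degree sequences they cannot be isomorphic.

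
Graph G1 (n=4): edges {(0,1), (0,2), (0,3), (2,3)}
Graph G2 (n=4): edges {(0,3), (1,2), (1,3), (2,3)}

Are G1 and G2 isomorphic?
Yes, isomorphic

The graphs are isomorphic.
One valid mapping φ: V(G1) → V(G2): 0→3, 1→0, 2→2, 3→1

Verify φ preserves adjacency — for each edge of G1, its image is an edge of G2:
  (0,1) → (φ(0),φ(1)) = (0,3) ∈ E(G2) ✓
  (0,2) → (φ(0),φ(2)) = (2,3) ∈ E(G2) ✓
  (0,3) → (φ(0),φ(3)) = (1,3) ∈ E(G2) ✓
  (2,3) → (φ(2),φ(3)) = (1,2) ∈ E(G2) ✓
All 4 edges of G1 map to edges of G2, and |E(G1)| = |E(G2)| = 4, so φ is a bijection on edges as well as vertices. Hence G1 ≅ G2.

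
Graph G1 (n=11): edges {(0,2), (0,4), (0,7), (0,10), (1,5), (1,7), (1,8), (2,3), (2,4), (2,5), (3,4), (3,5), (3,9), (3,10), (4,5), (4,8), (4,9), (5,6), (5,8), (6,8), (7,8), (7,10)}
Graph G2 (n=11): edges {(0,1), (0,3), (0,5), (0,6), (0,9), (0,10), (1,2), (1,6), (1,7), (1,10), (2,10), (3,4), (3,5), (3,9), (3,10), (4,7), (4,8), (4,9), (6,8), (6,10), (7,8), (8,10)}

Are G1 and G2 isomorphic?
Yes, isomorphic

The graphs are isomorphic.
One valid mapping φ: V(G1) → V(G2): 0→8, 1→9, 2→6, 3→1, 4→10, 5→0, 6→5, 7→4, 8→3, 9→2, 10→7

Verify φ preserves adjacency — for each edge of G1, its image is an edge of G2:
  (0,2) → (φ(0),φ(2)) = (6,8) ∈ E(G2) ✓
  (0,4) → (φ(0),φ(4)) = (8,10) ∈ E(G2) ✓
  (0,7) → (φ(0),φ(7)) = (4,8) ∈ E(G2) ✓
  (0,10) → (φ(0),φ(10)) = (7,8) ∈ E(G2) ✓
  (1,5) → (φ(1),φ(5)) = (0,9) ∈ E(G2) ✓
  (1,7) → (φ(1),φ(7)) = (4,9) ∈ E(G2) ✓
  (1,8) → (φ(1),φ(8)) = (3,9) ∈ E(G2) ✓
  (2,3) → (φ(2),φ(3)) = (1,6) ∈ E(G2) ✓
  (2,4) → (φ(2),φ(4)) = (6,10) ∈ E(G2) ✓
  (2,5) → (φ(2),φ(5)) = (0,6) ∈ E(G2) ✓
  (3,4) → (φ(3),φ(4)) = (1,10) ∈ E(G2) ✓
  (3,5) → (φ(3),φ(5)) = (0,1) ∈ E(G2) ✓
  (3,9) → (φ(3),φ(9)) = (1,2) ∈ E(G2) ✓
  (3,10) → (φ(3),φ(10)) = (1,7) ∈ E(G2) ✓
  (4,5) → (φ(4),φ(5)) = (0,10) ∈ E(G2) ✓
  (4,8) → (φ(4),φ(8)) = (3,10) ∈ E(G2) ✓
  (4,9) → (φ(4),φ(9)) = (2,10) ∈ E(G2) ✓
  (5,6) → (φ(5),φ(6)) = (0,5) ∈ E(G2) ✓
  (5,8) → (φ(5),φ(8)) = (0,3) ∈ E(G2) ✓
  (6,8) → (φ(6),φ(8)) = (3,5) ∈ E(G2) ✓
  (7,8) → (φ(7),φ(8)) = (3,4) ∈ E(G2) ✓
  (7,10) → (φ(7),φ(10)) = (4,7) ∈ E(G2) ✓
All 22 edges of G1 map to edges of G2, and |E(G1)| = |E(G2)| = 22, so φ is a bijection on edges as well as vertices. Hence G1 ≅ G2.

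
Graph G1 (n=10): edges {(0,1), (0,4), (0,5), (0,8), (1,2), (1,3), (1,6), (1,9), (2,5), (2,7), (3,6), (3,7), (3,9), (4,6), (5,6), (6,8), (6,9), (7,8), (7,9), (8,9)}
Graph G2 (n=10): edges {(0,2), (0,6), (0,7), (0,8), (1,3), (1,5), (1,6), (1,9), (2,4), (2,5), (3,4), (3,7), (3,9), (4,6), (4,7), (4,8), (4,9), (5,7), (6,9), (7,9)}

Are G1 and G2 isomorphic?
Yes, isomorphic

The graphs are isomorphic.
One valid mapping φ: V(G1) → V(G2): 0→0, 1→7, 2→5, 3→3, 4→8, 5→2, 6→4, 7→1, 8→6, 9→9

Verify φ preserves adjacency — for each edge of G1, its image is an edge of G2:
  (0,1) → (φ(0),φ(1)) = (0,7) ∈ E(G2) ✓
  (0,4) → (φ(0),φ(4)) = (0,8) ∈ E(G2) ✓
  (0,5) → (φ(0),φ(5)) = (0,2) ∈ E(G2) ✓
  (0,8) → (φ(0),φ(8)) = (0,6) ∈ E(G2) ✓
  (1,2) → (φ(1),φ(2)) = (5,7) ∈ E(G2) ✓
  (1,3) → (φ(1),φ(3)) = (3,7) ∈ E(G2) ✓
  (1,6) → (φ(1),φ(6)) = (4,7) ∈ E(G2) ✓
  (1,9) → (φ(1),φ(9)) = (7,9) ∈ E(G2) ✓
  (2,5) → (φ(2),φ(5)) = (2,5) ∈ E(G2) ✓
  (2,7) → (φ(2),φ(7)) = (1,5) ∈ E(G2) ✓
  (3,6) → (φ(3),φ(6)) = (3,4) ∈ E(G2) ✓
  (3,7) → (φ(3),φ(7)) = (1,3) ∈ E(G2) ✓
  (3,9) → (φ(3),φ(9)) = (3,9) ∈ E(G2) ✓
  (4,6) → (φ(4),φ(6)) = (4,8) ∈ E(G2) ✓
  (5,6) → (φ(5),φ(6)) = (2,4) ∈ E(G2) ✓
  (6,8) → (φ(6),φ(8)) = (4,6) ∈ E(G2) ✓
  (6,9) → (φ(6),φ(9)) = (4,9) ∈ E(G2) ✓
  (7,8) → (φ(7),φ(8)) = (1,6) ∈ E(G2) ✓
  (7,9) → (φ(7),φ(9)) = (1,9) ∈ E(G2) ✓
  (8,9) → (φ(8),φ(9)) = (6,9) ∈ E(G2) ✓
All 20 edges of G1 map to edges of G2, and |E(G1)| = |E(G2)| = 20, so φ is a bijection on edges as well as vertices. Hence G1 ≅ G2.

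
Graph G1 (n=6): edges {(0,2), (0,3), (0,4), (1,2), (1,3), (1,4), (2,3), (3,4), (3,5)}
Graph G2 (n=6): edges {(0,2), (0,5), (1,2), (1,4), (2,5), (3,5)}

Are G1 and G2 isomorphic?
No, not isomorphic

The graphs are NOT isomorphic.

Counting triangles (3-cliques): G1 has 4, G2 has 1.
Triangle count is an isomorphism invariant, so differing triangle counts rule out isomorphism.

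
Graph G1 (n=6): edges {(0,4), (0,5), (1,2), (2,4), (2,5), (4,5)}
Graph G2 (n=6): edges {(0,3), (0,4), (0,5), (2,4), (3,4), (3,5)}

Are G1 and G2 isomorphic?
Yes, isomorphic

The graphs are isomorphic.
One valid mapping φ: V(G1) → V(G2): 0→5, 1→2, 2→4, 3→1, 4→0, 5→3

Verify φ preserves adjacency — for each edge of G1, its image is an edge of G2:
  (0,4) → (φ(0),φ(4)) = (0,5) ∈ E(G2) ✓
  (0,5) → (φ(0),φ(5)) = (3,5) ∈ E(G2) ✓
  (1,2) → (φ(1),φ(2)) = (2,4) ∈ E(G2) ✓
  (2,4) → (φ(2),φ(4)) = (0,4) ∈ E(G2) ✓
  (2,5) → (φ(2),φ(5)) = (3,4) ∈ E(G2) ✓
  (4,5) → (φ(4),φ(5)) = (0,3) ∈ E(G2) ✓
All 6 edges of G1 map to edges of G2, and |E(G1)| = |E(G2)| = 6, so φ is a bijection on edges as well as vertices. Hence G1 ≅ G2.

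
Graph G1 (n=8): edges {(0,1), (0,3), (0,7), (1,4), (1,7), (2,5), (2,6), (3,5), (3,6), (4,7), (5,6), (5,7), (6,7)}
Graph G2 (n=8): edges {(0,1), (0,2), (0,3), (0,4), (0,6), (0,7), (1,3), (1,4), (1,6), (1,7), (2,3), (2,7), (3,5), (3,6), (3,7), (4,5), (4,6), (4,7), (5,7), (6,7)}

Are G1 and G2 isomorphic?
No, not isomorphic

The graphs are NOT isomorphic.

Degrees in G1: deg(0)=3, deg(1)=3, deg(2)=2, deg(3)=3, deg(4)=2, deg(5)=4, deg(6)=4, deg(7)=5.
Sorted degree sequence of G1: [5, 4, 4, 3, 3, 3, 2, 2].
Degrees in G2: deg(0)=6, deg(1)=5, deg(2)=3, deg(3)=6, deg(4)=5, deg(5)=3, deg(6)=5, deg(7)=7.
Sorted degree sequence of G2: [7, 6, 6, 5, 5, 5, 3, 3].
The (sorted) degree sequence is an isomorphism invariant, so since G1 and G2 have different degree sequences they cannot be isomorphic.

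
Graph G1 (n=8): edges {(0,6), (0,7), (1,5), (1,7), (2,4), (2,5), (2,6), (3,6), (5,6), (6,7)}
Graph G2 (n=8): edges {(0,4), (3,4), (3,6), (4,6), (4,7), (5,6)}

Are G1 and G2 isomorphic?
No, not isomorphic

The graphs are NOT isomorphic.

Connected components of G1: 1 component(s) with vertex sets [[0, 1, 2, 3, 4, 5, 6, 7]], sizes [8].
Connected components of G2: 3 component(s) with vertex sets [[1], [2], [0, 3, 4, 5, 6, 7]], sizes [1, 1, 6].
The number of connected components (and the multiset of component sizes) is an isomorphism invariant — an isomorphism maps each component of G1 bijectively onto a component of G2. Since G1 has 1 component(s) and G2 has 3, they cannot be isomorphic.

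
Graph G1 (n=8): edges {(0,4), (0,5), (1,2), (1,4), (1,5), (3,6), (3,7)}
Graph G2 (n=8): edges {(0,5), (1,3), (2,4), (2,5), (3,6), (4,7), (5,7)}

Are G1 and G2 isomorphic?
Yes, isomorphic

The graphs are isomorphic.
One valid mapping φ: V(G1) → V(G2): 0→4, 1→5, 2→0, 3→3, 4→2, 5→7, 6→6, 7→1

Verify φ preserves adjacency — for each edge of G1, its image is an edge of G2:
  (0,4) → (φ(0),φ(4)) = (2,4) ∈ E(G2) ✓
  (0,5) → (φ(0),φ(5)) = (4,7) ∈ E(G2) ✓
  (1,2) → (φ(1),φ(2)) = (0,5) ∈ E(G2) ✓
  (1,4) → (φ(1),φ(4)) = (2,5) ∈ E(G2) ✓
  (1,5) → (φ(1),φ(5)) = (5,7) ∈ E(G2) ✓
  (3,6) → (φ(3),φ(6)) = (3,6) ∈ E(G2) ✓
  (3,7) → (φ(3),φ(7)) = (1,3) ∈ E(G2) ✓
All 7 edges of G1 map to edges of G2, and |E(G1)| = |E(G2)| = 7, so φ is a bijection on edges as well as vertices. Hence G1 ≅ G2.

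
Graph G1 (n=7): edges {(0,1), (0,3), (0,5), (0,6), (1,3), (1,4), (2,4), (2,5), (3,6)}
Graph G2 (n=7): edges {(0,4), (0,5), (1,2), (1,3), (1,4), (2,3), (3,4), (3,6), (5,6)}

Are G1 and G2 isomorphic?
Yes, isomorphic

The graphs are isomorphic.
One valid mapping φ: V(G1) → V(G2): 0→3, 1→4, 2→5, 3→1, 4→0, 5→6, 6→2

Verify φ preserves adjacency — for each edge of G1, its image is an edge of G2:
  (0,1) → (φ(0),φ(1)) = (3,4) ∈ E(G2) ✓
  (0,3) → (φ(0),φ(3)) = (1,3) ∈ E(G2) ✓
  (0,5) → (φ(0),φ(5)) = (3,6) ∈ E(G2) ✓
  (0,6) → (φ(0),φ(6)) = (2,3) ∈ E(G2) ✓
  (1,3) → (φ(1),φ(3)) = (1,4) ∈ E(G2) ✓
  (1,4) → (φ(1),φ(4)) = (0,4) ∈ E(G2) ✓
  (2,4) → (φ(2),φ(4)) = (0,5) ∈ E(G2) ✓
  (2,5) → (φ(2),φ(5)) = (5,6) ∈ E(G2) ✓
  (3,6) → (φ(3),φ(6)) = (1,2) ∈ E(G2) ✓
All 9 edges of G1 map to edges of G2, and |E(G1)| = |E(G2)| = 9, so φ is a bijection on edges as well as vertices. Hence G1 ≅ G2.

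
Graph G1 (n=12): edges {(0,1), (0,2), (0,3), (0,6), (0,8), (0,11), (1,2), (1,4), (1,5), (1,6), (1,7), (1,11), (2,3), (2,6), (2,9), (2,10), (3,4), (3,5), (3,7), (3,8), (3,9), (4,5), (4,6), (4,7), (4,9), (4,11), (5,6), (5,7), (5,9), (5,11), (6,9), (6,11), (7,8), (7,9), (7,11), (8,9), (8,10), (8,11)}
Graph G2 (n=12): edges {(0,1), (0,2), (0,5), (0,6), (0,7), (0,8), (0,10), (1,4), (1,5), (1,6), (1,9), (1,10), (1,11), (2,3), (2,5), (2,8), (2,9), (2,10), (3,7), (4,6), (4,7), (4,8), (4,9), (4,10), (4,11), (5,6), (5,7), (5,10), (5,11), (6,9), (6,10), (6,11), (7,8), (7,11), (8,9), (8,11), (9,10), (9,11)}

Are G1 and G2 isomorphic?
Yes, isomorphic

The graphs are isomorphic.
One valid mapping φ: V(G1) → V(G2): 0→8, 1→4, 2→7, 3→0, 4→6, 5→1, 6→11, 7→10, 8→2, 9→5, 10→3, 11→9

Verify φ preserves adjacency — for each edge of G1, its image is an edge of G2:
  (0,1) → (φ(0),φ(1)) = (4,8) ∈ E(G2) ✓
  (0,2) → (φ(0),φ(2)) = (7,8) ∈ E(G2) ✓
  (0,3) → (φ(0),φ(3)) = (0,8) ∈ E(G2) ✓
  (0,6) → (φ(0),φ(6)) = (8,11) ∈ E(G2) ✓
  (0,8) → (φ(0),φ(8)) = (2,8) ∈ E(G2) ✓
  (0,11) → (φ(0),φ(11)) = (8,9) ∈ E(G2) ✓
  (1,2) → (φ(1),φ(2)) = (4,7) ∈ E(G2) ✓
  (1,4) → (φ(1),φ(4)) = (4,6) ∈ E(G2) ✓
  (1,5) → (φ(1),φ(5)) = (1,4) ∈ E(G2) ✓
  (1,6) → (φ(1),φ(6)) = (4,11) ∈ E(G2) ✓
  (1,7) → (φ(1),φ(7)) = (4,10) ∈ E(G2) ✓
  (1,11) → (φ(1),φ(11)) = (4,9) ∈ E(G2) ✓
  (2,3) → (φ(2),φ(3)) = (0,7) ∈ E(G2) ✓
  (2,6) → (φ(2),φ(6)) = (7,11) ∈ E(G2) ✓
  (2,9) → (φ(2),φ(9)) = (5,7) ∈ E(G2) ✓
  (2,10) → (φ(2),φ(10)) = (3,7) ∈ E(G2) ✓
  (3,4) → (φ(3),φ(4)) = (0,6) ∈ E(G2) ✓
  (3,5) → (φ(3),φ(5)) = (0,1) ∈ E(G2) ✓
  (3,7) → (φ(3),φ(7)) = (0,10) ∈ E(G2) ✓
  (3,8) → (φ(3),φ(8)) = (0,2) ∈ E(G2) ✓
  (3,9) → (φ(3),φ(9)) = (0,5) ∈ E(G2) ✓
  (4,5) → (φ(4),φ(5)) = (1,6) ∈ E(G2) ✓
  (4,6) → (φ(4),φ(6)) = (6,11) ∈ E(G2) ✓
  (4,7) → (φ(4),φ(7)) = (6,10) ∈ E(G2) ✓
  (4,9) → (φ(4),φ(9)) = (5,6) ∈ E(G2) ✓
  (4,11) → (φ(4),φ(11)) = (6,9) ∈ E(G2) ✓
  (5,6) → (φ(5),φ(6)) = (1,11) ∈ E(G2) ✓
  (5,7) → (φ(5),φ(7)) = (1,10) ∈ E(G2) ✓
  (5,9) → (φ(5),φ(9)) = (1,5) ∈ E(G2) ✓
  (5,11) → (φ(5),φ(11)) = (1,9) ∈ E(G2) ✓
  (6,9) → (φ(6),φ(9)) = (5,11) ∈ E(G2) ✓
  (6,11) → (φ(6),φ(11)) = (9,11) ∈ E(G2) ✓
  (7,8) → (φ(7),φ(8)) = (2,10) ∈ E(G2) ✓
  (7,9) → (φ(7),φ(9)) = (5,10) ∈ E(G2) ✓
  (7,11) → (φ(7),φ(11)) = (9,10) ∈ E(G2) ✓
  (8,9) → (φ(8),φ(9)) = (2,5) ∈ E(G2) ✓
  (8,10) → (φ(8),φ(10)) = (2,3) ∈ E(G2) ✓
  (8,11) → (φ(8),φ(11)) = (2,9) ∈ E(G2) ✓
All 38 edges of G1 map to edges of G2, and |E(G1)| = |E(G2)| = 38, so φ is a bijection on edges as well as vertices. Hence G1 ≅ G2.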